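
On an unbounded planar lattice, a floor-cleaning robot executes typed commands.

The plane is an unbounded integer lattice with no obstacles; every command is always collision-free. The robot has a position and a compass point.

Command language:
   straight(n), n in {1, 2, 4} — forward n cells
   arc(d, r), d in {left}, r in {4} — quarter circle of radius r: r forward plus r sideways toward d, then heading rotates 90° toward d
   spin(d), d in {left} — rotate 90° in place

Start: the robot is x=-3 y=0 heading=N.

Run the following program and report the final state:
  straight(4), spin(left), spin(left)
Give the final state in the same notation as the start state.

x=-3 y=4 heading=S

from: x=-3 y=0 heading=N
step 1 (straight(4)): x=-3 y=4 heading=N
step 2 (spin(left)): x=-3 y=4 heading=W
step 3 (spin(left)): x=-3 y=4 heading=S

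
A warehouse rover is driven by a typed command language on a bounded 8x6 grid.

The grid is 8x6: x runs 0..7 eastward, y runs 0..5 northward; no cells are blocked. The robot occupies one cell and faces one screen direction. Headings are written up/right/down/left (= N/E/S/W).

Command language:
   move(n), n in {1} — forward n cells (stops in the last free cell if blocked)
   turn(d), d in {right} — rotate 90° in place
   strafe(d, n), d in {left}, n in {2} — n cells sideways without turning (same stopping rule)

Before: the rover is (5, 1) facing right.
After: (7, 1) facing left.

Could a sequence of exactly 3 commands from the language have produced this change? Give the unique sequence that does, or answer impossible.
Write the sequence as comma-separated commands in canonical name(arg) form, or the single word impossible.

key: position moved to (7,1) AND the heading swung to W — translation plus rotation needed
t0: (5, 1) facing right
1. turn(right) → (5, 1) facing down
2. strafe(left, 2) → (7, 1) facing down
3. turn(right) → (7, 1) facing left
all 27 alternatives checked — unique.

turn(right), strafe(left, 2), turn(right)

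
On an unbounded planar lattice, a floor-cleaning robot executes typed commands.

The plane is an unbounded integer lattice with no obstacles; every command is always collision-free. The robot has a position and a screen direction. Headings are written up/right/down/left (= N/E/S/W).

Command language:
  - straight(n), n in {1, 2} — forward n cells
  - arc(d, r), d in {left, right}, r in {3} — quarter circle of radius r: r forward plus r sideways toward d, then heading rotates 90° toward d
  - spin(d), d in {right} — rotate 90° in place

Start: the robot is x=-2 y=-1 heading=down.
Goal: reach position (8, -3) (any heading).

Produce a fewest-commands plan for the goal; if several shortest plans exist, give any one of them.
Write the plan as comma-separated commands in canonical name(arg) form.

begin: x=-2 y=-1 heading=down
t=1 straight(2) ⇒ x=-2 y=-3 heading=down
t=2 arc(left, 3) ⇒ x=1 y=-6 heading=right
t=3 straight(2) ⇒ x=3 y=-6 heading=right
t=4 straight(2) ⇒ x=5 y=-6 heading=right
t=5 arc(left, 3) ⇒ x=8 y=-3 heading=up
nothing shorter than 5 reaches the goal.

straight(2), arc(left, 3), straight(2), straight(2), arc(left, 3)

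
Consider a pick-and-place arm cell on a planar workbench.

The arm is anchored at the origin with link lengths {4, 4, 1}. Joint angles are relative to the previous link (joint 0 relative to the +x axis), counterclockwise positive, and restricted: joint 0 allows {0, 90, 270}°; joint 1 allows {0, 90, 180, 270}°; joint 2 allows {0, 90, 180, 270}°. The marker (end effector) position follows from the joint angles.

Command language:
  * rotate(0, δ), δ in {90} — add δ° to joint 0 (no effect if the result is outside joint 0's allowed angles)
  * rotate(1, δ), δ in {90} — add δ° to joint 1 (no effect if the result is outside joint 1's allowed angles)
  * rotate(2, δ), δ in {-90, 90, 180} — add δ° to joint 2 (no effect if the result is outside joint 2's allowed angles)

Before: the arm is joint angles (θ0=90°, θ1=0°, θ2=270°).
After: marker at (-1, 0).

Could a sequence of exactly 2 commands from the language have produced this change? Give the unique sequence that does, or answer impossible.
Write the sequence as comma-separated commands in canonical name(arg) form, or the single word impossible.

initial: joint angles (θ0=90°, θ1=0°, θ2=270°)
1. rotate(1, 90) → joint angles (θ0=90°, θ1=90°, θ2=270°)
2. rotate(1, 90) → joint angles (θ0=90°, θ1=180°, θ2=270°)
no rival 2-sequence matches.

rotate(1, 90), rotate(1, 90)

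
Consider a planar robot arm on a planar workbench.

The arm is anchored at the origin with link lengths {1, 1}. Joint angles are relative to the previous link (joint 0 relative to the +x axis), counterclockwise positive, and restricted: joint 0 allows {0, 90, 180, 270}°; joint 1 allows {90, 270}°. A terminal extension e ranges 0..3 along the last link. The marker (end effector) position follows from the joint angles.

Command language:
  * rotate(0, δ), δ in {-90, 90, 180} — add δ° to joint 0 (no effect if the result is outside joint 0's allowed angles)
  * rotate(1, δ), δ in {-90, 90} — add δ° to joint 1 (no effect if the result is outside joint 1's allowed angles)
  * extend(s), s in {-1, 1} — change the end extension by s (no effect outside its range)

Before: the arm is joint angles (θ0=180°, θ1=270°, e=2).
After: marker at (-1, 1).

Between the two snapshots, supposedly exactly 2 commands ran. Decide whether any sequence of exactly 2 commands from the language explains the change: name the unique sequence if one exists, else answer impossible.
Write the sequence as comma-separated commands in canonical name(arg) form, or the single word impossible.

extend(-1), extend(-1)

t0: joint angles (θ0=180°, θ1=270°, e=2)
step 1 (extend(-1)): joint angles (θ0=180°, θ1=270°, e=1)
step 2 (extend(-1)): joint angles (θ0=180°, θ1=270°, e=0)
no other 2-command option fits: unique.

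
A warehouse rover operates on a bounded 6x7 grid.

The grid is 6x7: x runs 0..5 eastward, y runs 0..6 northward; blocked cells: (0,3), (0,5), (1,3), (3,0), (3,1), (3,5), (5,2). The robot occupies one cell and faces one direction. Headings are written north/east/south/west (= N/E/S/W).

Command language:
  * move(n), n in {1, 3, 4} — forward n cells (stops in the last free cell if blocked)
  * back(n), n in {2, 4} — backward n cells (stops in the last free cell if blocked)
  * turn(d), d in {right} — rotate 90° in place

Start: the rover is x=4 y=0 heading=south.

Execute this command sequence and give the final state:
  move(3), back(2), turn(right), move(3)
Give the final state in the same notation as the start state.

x=1 y=2 heading=west

initial: x=4 y=0 heading=south
1. move(3) → x=4 y=0 heading=south
2. back(2) → x=4 y=2 heading=south
3. turn(right) → x=4 y=2 heading=west
4. move(3) → x=1 y=2 heading=west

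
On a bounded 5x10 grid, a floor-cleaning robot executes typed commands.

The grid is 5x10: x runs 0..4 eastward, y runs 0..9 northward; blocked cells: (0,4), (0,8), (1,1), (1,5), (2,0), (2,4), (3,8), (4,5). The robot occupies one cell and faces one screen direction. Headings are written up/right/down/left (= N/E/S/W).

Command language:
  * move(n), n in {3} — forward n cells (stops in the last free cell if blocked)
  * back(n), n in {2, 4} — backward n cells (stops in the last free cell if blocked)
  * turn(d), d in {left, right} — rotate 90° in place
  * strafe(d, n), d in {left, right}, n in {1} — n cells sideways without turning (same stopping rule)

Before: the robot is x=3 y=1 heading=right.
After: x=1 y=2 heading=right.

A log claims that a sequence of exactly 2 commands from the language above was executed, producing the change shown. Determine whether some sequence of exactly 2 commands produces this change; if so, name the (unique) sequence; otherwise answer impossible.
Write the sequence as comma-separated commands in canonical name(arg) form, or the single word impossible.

strafe(left, 1), back(2)

key: still facing E at the end — nothing in the sequence rotates
t0: x=3 y=1 heading=right
1. strafe(left, 1) → x=3 y=2 heading=right
2. back(2) → x=1 y=2 heading=right
all 49 alternatives checked — unique.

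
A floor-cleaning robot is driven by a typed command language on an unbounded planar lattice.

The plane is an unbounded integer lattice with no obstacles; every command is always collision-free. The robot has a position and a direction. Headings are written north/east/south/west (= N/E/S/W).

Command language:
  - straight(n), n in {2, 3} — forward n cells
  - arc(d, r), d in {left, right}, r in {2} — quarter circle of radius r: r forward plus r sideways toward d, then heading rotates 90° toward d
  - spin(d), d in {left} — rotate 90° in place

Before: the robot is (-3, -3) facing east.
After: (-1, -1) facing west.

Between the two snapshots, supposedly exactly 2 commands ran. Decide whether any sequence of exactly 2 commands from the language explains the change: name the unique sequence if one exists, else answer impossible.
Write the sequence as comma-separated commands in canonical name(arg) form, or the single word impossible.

arc(left, 2), spin(left)

key: running spin(left) before arc(left, 2) would end elsewhere — order is forced
from: (-3, -3) facing east
1. arc(left, 2) → (-1, -1) facing north
2. spin(left) → (-1, -1) facing west
no other 2-command option fits: unique.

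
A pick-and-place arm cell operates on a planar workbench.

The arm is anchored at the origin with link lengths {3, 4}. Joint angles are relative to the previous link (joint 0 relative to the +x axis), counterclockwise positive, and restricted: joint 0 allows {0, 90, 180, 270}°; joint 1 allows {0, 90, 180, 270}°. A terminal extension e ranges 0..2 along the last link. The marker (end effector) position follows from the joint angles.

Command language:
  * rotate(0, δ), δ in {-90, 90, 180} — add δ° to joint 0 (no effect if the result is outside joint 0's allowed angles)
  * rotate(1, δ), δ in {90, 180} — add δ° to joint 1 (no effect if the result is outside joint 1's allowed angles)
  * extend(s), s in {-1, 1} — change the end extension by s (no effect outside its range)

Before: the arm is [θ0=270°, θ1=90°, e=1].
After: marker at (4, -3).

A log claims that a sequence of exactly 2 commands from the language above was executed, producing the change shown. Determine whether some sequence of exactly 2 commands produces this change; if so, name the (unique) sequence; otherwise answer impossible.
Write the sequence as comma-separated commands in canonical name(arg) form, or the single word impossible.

initial: [θ0=270°, θ1=90°, e=1]
1. extend(-1) → [θ0=270°, θ1=90°, e=0]
2. extend(-1) → [θ0=270°, θ1=90°, e=0]
no rival 2-sequence matches.

extend(-1), extend(-1)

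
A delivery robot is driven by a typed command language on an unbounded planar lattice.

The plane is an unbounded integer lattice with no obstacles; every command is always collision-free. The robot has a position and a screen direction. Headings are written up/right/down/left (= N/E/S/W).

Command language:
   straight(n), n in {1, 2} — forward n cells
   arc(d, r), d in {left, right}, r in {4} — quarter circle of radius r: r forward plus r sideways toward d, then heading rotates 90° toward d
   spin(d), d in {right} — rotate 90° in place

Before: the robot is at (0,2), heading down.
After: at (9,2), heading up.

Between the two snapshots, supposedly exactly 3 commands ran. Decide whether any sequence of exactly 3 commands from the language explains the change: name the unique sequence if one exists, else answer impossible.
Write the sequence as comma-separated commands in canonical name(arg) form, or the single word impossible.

key: cell and facing (now N) both changed — the 3 commands mix motion and turning
t0: at (0,2), heading down
1. arc(left, 4) → at (4,-2), heading right
2. straight(1) → at (5,-2), heading right
3. arc(left, 4) → at (9,2), heading up
no rival 3-sequence matches.

arc(left, 4), straight(1), arc(left, 4)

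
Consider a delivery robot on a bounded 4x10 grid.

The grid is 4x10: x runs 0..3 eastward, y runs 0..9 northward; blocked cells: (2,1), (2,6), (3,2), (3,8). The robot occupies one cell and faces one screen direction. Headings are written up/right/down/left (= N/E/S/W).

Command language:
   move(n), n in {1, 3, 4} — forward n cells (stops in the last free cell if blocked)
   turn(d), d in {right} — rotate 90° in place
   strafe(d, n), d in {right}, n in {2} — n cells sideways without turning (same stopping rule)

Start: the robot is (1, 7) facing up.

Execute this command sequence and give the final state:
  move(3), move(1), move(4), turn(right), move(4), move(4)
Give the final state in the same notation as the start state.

(3, 9) facing right

initial: (1, 7) facing up
[1] after move(3): (1, 9) facing up
[2] after move(1): (1, 9) facing up
[3] after move(4): (1, 9) facing up
[4] after turn(right): (1, 9) facing right
[5] after move(4): (3, 9) facing right
[6] after move(4): (3, 9) facing right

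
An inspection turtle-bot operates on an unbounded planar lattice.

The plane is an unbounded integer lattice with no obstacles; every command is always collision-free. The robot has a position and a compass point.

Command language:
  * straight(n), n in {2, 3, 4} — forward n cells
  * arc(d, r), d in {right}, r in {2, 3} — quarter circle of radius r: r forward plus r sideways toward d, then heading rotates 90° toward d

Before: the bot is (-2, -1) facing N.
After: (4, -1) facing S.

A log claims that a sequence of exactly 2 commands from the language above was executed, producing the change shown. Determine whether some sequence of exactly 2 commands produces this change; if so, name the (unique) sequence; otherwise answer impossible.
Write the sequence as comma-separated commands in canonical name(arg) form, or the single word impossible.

key: cell and facing (now S) both changed — the 2 commands mix motion and turning
start: (-2, -1) facing N
step 1 (arc(right, 3)): (1, 2) facing E
step 2 (arc(right, 3)): (4, -1) facing S
no rival 2-sequence matches.

arc(right, 3), arc(right, 3)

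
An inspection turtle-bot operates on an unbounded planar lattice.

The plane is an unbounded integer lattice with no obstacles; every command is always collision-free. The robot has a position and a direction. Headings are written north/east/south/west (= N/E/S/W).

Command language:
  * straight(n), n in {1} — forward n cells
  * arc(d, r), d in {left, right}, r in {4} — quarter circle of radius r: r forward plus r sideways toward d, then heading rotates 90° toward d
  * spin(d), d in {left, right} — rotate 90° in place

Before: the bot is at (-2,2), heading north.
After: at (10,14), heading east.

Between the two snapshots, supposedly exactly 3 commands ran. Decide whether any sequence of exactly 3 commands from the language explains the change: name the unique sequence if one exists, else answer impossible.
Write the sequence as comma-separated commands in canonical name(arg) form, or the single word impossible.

arc(right, 4), arc(left, 4), arc(right, 4)

key: position moved to (10,14) AND the heading swung to E — translation plus rotation needed
t0: at (-2,2), heading north
1. arc(right, 4) → at (2,6), heading east
2. arc(left, 4) → at (6,10), heading north
3. arc(right, 4) → at (10,14), heading east
all 125 alternatives checked — unique.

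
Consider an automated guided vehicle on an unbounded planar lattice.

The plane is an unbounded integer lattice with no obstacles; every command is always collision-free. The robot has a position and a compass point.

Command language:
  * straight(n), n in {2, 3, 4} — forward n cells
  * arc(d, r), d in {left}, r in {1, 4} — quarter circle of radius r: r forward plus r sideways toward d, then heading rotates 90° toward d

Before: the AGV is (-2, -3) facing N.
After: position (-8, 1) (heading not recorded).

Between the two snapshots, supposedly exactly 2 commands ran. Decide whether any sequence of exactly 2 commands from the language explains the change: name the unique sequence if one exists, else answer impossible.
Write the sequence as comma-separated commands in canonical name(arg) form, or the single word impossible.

arc(left, 4), straight(2)

key: order matters: swapping arc(left, 4) and straight(2) lands elsewhere
t0: (-2, -3) facing N
[1] after arc(left, 4): (-6, 1) facing W
[2] after straight(2): (-8, 1) facing W
all 25 alternatives checked — unique.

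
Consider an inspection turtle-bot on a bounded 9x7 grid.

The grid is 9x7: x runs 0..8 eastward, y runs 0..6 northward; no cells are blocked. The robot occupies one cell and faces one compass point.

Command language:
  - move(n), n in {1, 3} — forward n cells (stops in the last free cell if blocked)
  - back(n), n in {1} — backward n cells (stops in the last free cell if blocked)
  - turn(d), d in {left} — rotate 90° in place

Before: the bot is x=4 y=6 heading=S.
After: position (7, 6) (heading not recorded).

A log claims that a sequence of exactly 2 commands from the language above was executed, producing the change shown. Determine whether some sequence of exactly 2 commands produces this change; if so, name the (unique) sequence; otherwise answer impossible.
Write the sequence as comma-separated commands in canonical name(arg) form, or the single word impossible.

turn(left), move(3)

key: running move(3) before turn(left) would end elsewhere — order is forced
from: x=4 y=6 heading=S
step 1 (turn(left)): x=4 y=6 heading=E
step 2 (move(3)): x=7 y=6 heading=E
no rival 2-sequence matches.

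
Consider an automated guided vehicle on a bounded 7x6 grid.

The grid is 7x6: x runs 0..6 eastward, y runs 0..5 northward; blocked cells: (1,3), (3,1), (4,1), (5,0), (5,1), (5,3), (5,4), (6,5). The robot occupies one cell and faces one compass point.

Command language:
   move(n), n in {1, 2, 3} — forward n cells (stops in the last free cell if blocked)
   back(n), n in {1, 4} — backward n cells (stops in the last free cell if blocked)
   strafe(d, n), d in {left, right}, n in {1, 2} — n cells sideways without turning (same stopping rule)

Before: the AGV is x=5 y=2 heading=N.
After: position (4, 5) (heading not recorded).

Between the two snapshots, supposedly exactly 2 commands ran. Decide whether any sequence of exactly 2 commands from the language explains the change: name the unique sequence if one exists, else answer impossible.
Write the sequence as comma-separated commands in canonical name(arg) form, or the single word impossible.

key: running move(3) before strafe(left, 1) would end elsewhere — order is forced
initial: x=5 y=2 heading=N
step 1 (strafe(left, 1)): x=4 y=2 heading=N
step 2 (move(3)): x=4 y=5 heading=N
no rival 2-sequence matches.

strafe(left, 1), move(3)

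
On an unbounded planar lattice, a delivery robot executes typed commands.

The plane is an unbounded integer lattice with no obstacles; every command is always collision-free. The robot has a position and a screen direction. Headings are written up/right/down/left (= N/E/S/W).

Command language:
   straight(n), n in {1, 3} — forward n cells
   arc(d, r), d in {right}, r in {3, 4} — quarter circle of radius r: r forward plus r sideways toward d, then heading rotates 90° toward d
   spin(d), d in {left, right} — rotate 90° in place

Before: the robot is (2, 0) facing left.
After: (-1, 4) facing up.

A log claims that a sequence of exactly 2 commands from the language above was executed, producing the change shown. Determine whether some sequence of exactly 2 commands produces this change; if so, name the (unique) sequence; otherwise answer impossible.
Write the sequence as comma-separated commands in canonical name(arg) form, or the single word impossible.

key: order matters: swapping arc(right, 3) and straight(1) lands elsewhere
start: (2, 0) facing left
1. arc(right, 3) → (-1, 3) facing up
2. straight(1) → (-1, 4) facing up
no rival 2-sequence matches.

arc(right, 3), straight(1)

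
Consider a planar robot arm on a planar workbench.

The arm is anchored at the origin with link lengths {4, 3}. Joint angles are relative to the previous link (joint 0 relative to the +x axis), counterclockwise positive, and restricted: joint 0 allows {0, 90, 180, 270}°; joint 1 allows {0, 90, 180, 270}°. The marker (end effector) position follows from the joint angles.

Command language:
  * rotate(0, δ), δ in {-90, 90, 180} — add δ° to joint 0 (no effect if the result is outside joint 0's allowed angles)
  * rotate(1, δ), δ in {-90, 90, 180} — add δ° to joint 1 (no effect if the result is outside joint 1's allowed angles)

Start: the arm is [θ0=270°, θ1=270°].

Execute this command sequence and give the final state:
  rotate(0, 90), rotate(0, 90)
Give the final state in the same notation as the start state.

[θ0=90°, θ1=270°]

initial: [θ0=270°, θ1=270°]
t=1 rotate(0, 90) ⇒ [θ0=0°, θ1=270°]
t=2 rotate(0, 90) ⇒ [θ0=90°, θ1=270°]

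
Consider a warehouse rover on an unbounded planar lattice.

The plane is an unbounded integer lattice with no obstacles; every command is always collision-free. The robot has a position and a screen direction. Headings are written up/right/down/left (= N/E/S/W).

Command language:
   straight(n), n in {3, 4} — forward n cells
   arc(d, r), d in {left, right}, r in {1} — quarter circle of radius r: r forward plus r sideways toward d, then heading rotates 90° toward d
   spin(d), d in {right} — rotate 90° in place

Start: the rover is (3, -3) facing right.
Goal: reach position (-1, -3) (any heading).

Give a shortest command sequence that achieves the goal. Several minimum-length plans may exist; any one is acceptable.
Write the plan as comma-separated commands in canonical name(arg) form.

spin(right), spin(right), straight(4)

start: (3, -3) facing right
t=1 spin(right) ⇒ (3, -3) facing down
t=2 spin(right) ⇒ (3, -3) facing left
t=3 straight(4) ⇒ (-1, -3) facing left
no 2-step plan works, so 3 is optimal.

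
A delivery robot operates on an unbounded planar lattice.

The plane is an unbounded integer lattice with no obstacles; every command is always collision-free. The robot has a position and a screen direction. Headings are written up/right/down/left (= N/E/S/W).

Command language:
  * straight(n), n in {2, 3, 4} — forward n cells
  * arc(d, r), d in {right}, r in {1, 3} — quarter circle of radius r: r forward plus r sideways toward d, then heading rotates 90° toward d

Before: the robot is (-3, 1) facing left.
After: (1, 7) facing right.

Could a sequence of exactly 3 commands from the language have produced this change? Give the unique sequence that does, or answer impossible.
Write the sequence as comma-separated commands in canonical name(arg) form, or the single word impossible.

arc(right, 3), arc(right, 3), straight(4)

key: cell and facing (now E) both changed — the 3 commands mix motion and turning
t0: (-3, 1) facing left
t=1 arc(right, 3) ⇒ (-6, 4) facing up
t=2 arc(right, 3) ⇒ (-3, 7) facing right
t=3 straight(4) ⇒ (1, 7) facing right
no rival 3-sequence matches.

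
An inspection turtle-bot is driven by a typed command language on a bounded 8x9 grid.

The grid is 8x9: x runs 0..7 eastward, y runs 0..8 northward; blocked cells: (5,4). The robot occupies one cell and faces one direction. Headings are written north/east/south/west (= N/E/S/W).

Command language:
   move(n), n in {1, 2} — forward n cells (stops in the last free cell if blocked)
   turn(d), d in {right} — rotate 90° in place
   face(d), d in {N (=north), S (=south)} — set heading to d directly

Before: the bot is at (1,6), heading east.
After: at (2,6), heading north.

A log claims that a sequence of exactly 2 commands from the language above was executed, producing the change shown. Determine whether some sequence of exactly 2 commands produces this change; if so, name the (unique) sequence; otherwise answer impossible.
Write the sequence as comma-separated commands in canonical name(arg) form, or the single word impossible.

move(1), face(N)

key: position moved to (2,6) AND the heading swung to N — translation plus rotation needed
start: at (1,6), heading east
t=1 move(1) ⇒ at (2,6), heading east
t=2 face(N) ⇒ at (2,6), heading north
no rival 2-sequence matches.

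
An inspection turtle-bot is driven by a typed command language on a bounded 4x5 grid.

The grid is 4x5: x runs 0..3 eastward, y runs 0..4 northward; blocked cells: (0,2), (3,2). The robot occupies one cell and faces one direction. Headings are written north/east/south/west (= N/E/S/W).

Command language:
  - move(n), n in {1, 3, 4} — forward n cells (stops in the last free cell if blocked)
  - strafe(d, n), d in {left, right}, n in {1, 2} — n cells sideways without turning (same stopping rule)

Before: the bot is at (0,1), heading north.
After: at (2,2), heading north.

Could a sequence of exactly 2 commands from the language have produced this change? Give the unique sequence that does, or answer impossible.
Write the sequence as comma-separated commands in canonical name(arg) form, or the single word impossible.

key: running move(1) before strafe(right, 2) would end elsewhere — order is forced
t0: at (0,1), heading north
[1] after strafe(right, 2): at (2,1), heading north
[2] after move(1): at (2,2), heading north
no rival 2-sequence matches.

strafe(right, 2), move(1)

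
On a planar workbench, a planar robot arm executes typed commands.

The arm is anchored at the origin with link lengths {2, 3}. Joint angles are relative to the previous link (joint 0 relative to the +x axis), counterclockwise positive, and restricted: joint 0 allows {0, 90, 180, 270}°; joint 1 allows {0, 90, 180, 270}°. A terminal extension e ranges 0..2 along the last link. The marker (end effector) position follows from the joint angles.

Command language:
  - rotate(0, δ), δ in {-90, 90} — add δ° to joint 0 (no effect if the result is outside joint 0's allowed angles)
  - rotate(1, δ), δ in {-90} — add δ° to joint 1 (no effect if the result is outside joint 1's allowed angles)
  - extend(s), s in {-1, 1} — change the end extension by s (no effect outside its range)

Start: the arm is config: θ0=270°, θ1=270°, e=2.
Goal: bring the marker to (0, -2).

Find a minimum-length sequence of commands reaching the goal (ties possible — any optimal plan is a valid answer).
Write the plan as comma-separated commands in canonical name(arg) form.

initial: config: θ0=270°, θ1=270°, e=2
1. rotate(0, 90) → config: θ0=0°, θ1=270°, e=2
2. rotate(0, 90) → config: θ0=90°, θ1=270°, e=2
3. rotate(1, -90) → config: θ0=90°, θ1=180°, e=2
4. extend(-1) → config: θ0=90°, θ1=180°, e=1
nothing shorter than 4 reaches the goal.

rotate(0, 90), rotate(0, 90), rotate(1, -90), extend(-1)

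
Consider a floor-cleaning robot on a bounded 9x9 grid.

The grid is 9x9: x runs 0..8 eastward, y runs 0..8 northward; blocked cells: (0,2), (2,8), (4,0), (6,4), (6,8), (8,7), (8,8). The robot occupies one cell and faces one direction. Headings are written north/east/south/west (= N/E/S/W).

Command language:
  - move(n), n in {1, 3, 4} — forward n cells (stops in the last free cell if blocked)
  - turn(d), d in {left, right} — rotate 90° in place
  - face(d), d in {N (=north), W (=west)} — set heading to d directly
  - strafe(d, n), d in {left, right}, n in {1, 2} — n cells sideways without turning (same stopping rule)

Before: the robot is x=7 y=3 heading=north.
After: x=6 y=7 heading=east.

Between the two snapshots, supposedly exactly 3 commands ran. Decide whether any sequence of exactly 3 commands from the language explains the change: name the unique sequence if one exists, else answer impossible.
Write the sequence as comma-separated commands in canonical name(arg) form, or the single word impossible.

key: running turn(right) before move(4) would end elsewhere — order is forced
initial: x=7 y=3 heading=north
step 1 (move(4)): x=7 y=7 heading=north
step 2 (strafe(left, 1)): x=6 y=7 heading=north
step 3 (turn(right)): x=6 y=7 heading=east
all 1331 alternatives checked — unique.

move(4), strafe(left, 1), turn(right)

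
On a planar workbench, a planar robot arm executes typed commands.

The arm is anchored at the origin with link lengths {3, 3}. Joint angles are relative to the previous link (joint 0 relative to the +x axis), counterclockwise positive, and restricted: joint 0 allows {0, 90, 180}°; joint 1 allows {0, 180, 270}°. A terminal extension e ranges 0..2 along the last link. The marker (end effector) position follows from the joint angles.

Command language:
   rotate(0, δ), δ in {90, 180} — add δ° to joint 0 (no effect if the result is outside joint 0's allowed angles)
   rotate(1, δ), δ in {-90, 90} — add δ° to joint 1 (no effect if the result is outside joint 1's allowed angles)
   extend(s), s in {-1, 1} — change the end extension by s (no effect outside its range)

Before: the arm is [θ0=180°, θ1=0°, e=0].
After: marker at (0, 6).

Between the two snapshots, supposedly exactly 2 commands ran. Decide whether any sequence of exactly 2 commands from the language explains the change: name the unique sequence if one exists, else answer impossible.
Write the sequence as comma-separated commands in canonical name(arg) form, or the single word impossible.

rotate(0, 180), rotate(0, 90)

key: running rotate(0, 90) before rotate(0, 180) would end elsewhere — order is forced
begin: [θ0=180°, θ1=0°, e=0]
[1] after rotate(0, 180): [θ0=0°, θ1=0°, e=0]
[2] after rotate(0, 90): [θ0=90°, θ1=0°, e=0]
uniquely the one of 36 2-step routes that fits.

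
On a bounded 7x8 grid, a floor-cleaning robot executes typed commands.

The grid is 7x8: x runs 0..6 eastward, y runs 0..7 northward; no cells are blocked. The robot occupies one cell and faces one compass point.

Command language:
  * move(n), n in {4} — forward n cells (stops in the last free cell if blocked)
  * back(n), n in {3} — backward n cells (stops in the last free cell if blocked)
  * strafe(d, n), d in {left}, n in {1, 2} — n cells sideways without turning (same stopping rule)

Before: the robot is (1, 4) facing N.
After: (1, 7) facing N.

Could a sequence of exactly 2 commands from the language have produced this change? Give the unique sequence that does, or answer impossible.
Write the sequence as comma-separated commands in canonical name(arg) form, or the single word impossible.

move(4), move(4)

key: the first move(4) runs into the grid edge before its full distance
t0: (1, 4) facing N
1. move(4) → (1, 7) facing N
2. move(4) → (1, 7) facing N
all 16 alternatives checked — unique.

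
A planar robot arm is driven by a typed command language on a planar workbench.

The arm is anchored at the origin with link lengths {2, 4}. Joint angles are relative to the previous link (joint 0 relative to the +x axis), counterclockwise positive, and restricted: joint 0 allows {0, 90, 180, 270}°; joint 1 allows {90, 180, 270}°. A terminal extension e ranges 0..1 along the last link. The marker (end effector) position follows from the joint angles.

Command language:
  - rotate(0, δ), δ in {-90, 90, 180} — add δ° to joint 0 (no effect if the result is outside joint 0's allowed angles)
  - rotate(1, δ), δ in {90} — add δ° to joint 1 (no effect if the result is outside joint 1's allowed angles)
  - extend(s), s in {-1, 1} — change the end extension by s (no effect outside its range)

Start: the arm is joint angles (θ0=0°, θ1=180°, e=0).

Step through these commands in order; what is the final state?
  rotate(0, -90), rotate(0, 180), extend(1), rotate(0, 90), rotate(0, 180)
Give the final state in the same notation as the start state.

begin: joint angles (θ0=0°, θ1=180°, e=0)
1. rotate(0, -90) → joint angles (θ0=270°, θ1=180°, e=0)
2. rotate(0, 180) → joint angles (θ0=90°, θ1=180°, e=0)
3. extend(1) → joint angles (θ0=90°, θ1=180°, e=1)
4. rotate(0, 90) → joint angles (θ0=180°, θ1=180°, e=1)
5. rotate(0, 180) → joint angles (θ0=0°, θ1=180°, e=1)

joint angles (θ0=0°, θ1=180°, e=1)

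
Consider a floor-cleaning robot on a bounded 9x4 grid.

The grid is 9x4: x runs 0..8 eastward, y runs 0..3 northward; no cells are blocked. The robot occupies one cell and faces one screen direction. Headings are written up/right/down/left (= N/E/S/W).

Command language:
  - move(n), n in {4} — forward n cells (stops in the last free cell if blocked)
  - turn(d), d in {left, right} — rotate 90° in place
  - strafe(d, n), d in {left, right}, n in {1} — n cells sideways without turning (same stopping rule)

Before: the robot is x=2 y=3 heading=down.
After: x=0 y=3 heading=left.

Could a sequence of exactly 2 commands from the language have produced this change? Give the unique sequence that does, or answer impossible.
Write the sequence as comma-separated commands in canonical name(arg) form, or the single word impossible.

turn(right), move(4)

key: running move(4) before turn(right) would end elsewhere — order is forced
initial: x=2 y=3 heading=down
1. turn(right) → x=2 y=3 heading=left
2. move(4) → x=0 y=3 heading=left
no other 2-command option fits: unique.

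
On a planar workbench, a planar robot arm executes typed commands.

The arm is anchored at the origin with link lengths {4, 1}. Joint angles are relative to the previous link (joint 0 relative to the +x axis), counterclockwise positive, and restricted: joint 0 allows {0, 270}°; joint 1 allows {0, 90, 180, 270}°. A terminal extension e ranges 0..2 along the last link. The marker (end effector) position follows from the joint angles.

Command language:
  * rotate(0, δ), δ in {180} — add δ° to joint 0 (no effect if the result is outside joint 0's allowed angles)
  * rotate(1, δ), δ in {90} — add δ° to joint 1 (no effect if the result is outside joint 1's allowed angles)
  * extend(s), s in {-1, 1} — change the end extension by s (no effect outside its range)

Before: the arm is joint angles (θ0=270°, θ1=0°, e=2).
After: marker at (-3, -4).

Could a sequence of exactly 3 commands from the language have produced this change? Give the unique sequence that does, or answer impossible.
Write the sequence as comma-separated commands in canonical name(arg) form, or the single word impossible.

from: joint angles (θ0=270°, θ1=0°, e=2)
1. rotate(1, 90) → joint angles (θ0=270°, θ1=90°, e=2)
2. rotate(1, 90) → joint angles (θ0=270°, θ1=180°, e=2)
3. rotate(1, 90) → joint angles (θ0=270°, θ1=270°, e=2)
uniquely the one of 64 3-step routes that fits.

rotate(1, 90), rotate(1, 90), rotate(1, 90)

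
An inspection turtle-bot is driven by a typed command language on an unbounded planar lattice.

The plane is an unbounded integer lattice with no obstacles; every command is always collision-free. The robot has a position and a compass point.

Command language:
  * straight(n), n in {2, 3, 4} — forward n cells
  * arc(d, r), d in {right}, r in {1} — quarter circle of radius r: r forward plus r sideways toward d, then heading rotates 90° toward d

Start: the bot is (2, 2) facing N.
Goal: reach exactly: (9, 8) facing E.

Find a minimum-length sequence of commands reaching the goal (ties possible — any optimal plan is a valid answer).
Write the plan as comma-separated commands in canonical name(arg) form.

from: (2, 2) facing N
step 1 (straight(3)): (2, 5) facing N
step 2 (straight(2)): (2, 7) facing N
step 3 (arc(right, 1)): (3, 8) facing E
step 4 (straight(3)): (6, 8) facing E
step 5 (straight(3)): (9, 8) facing E
shorter routes all fall short; 5 is best.

straight(3), straight(2), arc(right, 1), straight(3), straight(3)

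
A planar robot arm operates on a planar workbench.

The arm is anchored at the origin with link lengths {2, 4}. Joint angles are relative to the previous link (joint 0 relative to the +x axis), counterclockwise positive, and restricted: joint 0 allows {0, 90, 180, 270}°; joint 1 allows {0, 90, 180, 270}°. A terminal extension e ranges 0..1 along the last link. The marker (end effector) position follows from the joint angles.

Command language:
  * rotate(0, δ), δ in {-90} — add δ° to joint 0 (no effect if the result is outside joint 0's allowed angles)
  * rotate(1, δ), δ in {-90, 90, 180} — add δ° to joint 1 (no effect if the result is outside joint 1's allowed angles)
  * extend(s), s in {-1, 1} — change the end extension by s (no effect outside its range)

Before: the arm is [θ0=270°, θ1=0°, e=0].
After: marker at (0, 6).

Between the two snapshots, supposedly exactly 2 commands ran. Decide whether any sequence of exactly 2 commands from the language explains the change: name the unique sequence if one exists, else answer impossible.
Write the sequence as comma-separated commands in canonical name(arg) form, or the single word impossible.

rotate(0, -90), rotate(0, -90)

from: [θ0=270°, θ1=0°, e=0]
t=1 rotate(0, -90) ⇒ [θ0=180°, θ1=0°, e=0]
t=2 rotate(0, -90) ⇒ [θ0=90°, θ1=0°, e=0]
uniquely the one of 36 2-step routes that fits.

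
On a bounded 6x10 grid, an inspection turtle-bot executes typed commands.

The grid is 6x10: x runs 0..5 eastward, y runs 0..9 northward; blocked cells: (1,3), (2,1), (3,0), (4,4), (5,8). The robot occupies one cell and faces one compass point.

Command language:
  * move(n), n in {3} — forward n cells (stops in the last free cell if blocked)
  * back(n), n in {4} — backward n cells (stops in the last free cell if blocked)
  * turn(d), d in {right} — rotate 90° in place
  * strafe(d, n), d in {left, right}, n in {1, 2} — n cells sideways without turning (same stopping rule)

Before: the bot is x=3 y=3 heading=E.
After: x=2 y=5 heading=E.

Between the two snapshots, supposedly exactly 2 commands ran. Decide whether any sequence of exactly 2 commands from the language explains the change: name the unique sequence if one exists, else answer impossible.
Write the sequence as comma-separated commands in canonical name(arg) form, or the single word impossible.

key: back(4) is stopped early by the blocked cell at (1,3)
start: x=3 y=3 heading=E
step 1 (back(4)): x=2 y=3 heading=E
step 2 (strafe(left, 2)): x=2 y=5 heading=E
uniquely the one of 49 2-step routes that fits.

back(4), strafe(left, 2)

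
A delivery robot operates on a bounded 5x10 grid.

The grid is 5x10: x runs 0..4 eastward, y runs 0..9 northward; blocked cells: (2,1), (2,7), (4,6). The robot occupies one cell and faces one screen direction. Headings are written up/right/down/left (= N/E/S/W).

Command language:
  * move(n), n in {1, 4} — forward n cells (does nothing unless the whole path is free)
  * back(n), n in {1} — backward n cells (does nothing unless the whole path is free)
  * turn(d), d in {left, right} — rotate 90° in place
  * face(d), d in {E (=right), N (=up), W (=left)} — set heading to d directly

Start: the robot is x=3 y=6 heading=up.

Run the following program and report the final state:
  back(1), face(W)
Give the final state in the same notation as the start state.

begin: x=3 y=6 heading=up
t=1 back(1) ⇒ x=3 y=5 heading=up
t=2 face(W) ⇒ x=3 y=5 heading=left

x=3 y=5 heading=left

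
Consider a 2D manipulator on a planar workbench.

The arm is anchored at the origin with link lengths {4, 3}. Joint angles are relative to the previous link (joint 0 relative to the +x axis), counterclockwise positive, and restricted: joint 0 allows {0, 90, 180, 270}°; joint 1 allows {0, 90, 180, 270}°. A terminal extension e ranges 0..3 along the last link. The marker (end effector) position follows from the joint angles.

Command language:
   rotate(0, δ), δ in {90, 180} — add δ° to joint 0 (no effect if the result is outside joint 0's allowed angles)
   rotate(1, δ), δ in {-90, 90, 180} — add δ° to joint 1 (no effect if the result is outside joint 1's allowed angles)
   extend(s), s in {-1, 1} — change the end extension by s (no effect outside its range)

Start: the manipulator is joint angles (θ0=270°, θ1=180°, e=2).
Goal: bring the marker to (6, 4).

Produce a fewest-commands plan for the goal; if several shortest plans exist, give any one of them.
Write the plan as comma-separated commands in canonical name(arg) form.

rotate(0, 180), rotate(1, 90), extend(1)

t0: joint angles (θ0=270°, θ1=180°, e=2)
1. rotate(0, 180) → joint angles (θ0=90°, θ1=180°, e=2)
2. rotate(1, 90) → joint angles (θ0=90°, θ1=270°, e=2)
3. extend(1) → joint angles (θ0=90°, θ1=270°, e=3)
shorter routes all fall short; 3 is best.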